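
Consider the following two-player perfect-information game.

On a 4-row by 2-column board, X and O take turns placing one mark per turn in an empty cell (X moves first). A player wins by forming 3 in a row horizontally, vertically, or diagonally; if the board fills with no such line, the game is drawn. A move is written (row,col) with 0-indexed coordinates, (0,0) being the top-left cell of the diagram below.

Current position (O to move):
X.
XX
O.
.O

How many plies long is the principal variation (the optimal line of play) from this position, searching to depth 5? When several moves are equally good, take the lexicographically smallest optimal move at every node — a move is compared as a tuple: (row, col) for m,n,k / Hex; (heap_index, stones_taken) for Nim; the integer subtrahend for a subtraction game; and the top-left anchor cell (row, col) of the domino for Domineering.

p1 O@[X./XX/O./.O]: (0,1)[XO/XX/O./.O]+0* (2,1)[X./XX/OO/.O]+0 (3,0)[X./XX/O./OO]+0
p2 X@[XO/XX/O./.O]: (2,1)[XO/XX/OX/.O]+0* (3,0)[XO/XX/O./XO]+0
p3 O@[XO/XX/OX/.O]: (3,0)[XO/XX/OX/OO]+0*
p4 X@[XO/XX/OX/OO] terminal +0; root [X./XX/O./.O] d5

PV length from [X./XX/O./.O]: 3 plies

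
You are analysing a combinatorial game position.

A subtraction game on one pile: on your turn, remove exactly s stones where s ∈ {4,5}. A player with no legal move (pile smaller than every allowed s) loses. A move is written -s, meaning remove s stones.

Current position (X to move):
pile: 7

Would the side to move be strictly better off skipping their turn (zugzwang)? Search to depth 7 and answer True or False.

zugzwang(7, X) = False

[7] X move#1: -4:+1/3*, -5:+1/2
[3] end (terminal -1, O#2); searched 7 to 7
pass branch (O moves first from the same position):
  | [7] O move#1: -4:+1/3*, -5:+1/2
  | [3] end (terminal -1, X#2); searched 7 to 7
X moving scores +1; X passing scores -1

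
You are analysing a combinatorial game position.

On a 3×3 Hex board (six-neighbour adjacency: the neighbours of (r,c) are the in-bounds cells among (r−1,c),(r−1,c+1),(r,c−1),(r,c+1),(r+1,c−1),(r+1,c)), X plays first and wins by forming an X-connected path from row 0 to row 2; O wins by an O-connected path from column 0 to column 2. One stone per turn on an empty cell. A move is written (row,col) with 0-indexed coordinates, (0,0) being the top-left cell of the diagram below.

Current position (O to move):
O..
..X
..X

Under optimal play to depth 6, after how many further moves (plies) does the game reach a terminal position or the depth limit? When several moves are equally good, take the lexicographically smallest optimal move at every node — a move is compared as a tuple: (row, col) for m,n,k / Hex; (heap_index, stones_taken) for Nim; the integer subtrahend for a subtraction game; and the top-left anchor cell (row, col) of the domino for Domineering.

p1 O@[O../..X/..X]: (0,1)[OO./..X/..X]-1 (0,2)[O.O/..X/..X]+1* (1,0)[O../O.X/..X]-1 (1,1)[O../.OX/..X]-1 (2,0)[O../..X/O.X]-1 (2,1)[O../..X/.OX]-1
p2 X@[O.O/..X/..X]: (0,1)[OXO/..X/..X]-1* (1,0)[O.O/X.X/..X]-1 (1,1)[O.O/.XX/..X]-1 (2,0)[O.O/..X/X.X]-1 (2,1)[O.O/..X/.XX]-1
p3 O@[OXO/..X/..X]: (1,0)[OXO/O.X/..X]-1 (1,1)[OXO/.OX/..X]+1* (2,0)[OXO/..X/O.X]-1 (2,1)[OXO/..X/.OX]-1
p4 X@[OXO/.OX/..X]: (1,0)[OXO/XOX/..X]-1* (2,0)[OXO/.OX/X.X]-1 (2,1)[OXO/.OX/.XX]-1
p5 O@[OXO/XOX/..X]: (2,0)[OXO/XOX/O.X]+1* (2,1)[OXO/XOX/.OX]-1
p6 X@[OXO/XOX/O.X] terminal -1; root [O../..X/..X] d6

PV length from [O../..X/..X]: 5 plies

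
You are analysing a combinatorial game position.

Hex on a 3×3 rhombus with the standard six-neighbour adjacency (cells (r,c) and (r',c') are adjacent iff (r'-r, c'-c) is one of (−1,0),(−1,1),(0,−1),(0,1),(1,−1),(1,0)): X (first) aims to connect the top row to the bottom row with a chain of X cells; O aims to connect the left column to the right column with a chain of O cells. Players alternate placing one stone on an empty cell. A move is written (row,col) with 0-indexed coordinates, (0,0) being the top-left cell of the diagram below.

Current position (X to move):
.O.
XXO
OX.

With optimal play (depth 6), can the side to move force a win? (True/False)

X winning at [.O./XXO/OX.]: True

ply 1, X at .O./XXO/OX. | (0,0)=+1→XO./XXO/OX.*; (0,2)=+1→.OX/XXO/OX.; (2,2)=+1→.O./XXO/OXX
ply 2: XO./XXO/OX. is terminal -1 (O); from .O./XXO/OX. depth 6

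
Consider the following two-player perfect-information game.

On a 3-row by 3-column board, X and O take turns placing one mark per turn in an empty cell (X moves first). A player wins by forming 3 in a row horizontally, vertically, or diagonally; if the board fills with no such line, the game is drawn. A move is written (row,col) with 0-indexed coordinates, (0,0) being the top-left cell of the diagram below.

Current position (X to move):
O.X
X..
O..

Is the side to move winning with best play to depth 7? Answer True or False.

X winning at [O.X/X../O..]: True

ply 1, X at O.X/X../O.. | (0,1)=-1→OXX/X../O..; (1,1)=+0→O.X/XX./O..; (1,2)=+1→O.X/X.X/O..*; (2,1)=+0→O.X/X../OX.; (2,2)=+0→O.X/X../O.X
ply 2, O at O.X/X.X/O.. | (0,1)=-1→OOX/X.X/O..*; (1,1)=-1→O.X/XOX/O..; (2,1)=-1→O.X/X.X/OO.; (2,2)=-1→O.X/X.X/O.O
ply 3, X at OOX/X.X/O.. | (1,1)=+1→OOX/XXX/O..*; (2,1)=+1→OOX/X.X/OX.; (2,2)=+1→OOX/X.X/O.X
ply 4: OOX/XXX/O.. is terminal -1 (O); from O.X/X../O.. depth 7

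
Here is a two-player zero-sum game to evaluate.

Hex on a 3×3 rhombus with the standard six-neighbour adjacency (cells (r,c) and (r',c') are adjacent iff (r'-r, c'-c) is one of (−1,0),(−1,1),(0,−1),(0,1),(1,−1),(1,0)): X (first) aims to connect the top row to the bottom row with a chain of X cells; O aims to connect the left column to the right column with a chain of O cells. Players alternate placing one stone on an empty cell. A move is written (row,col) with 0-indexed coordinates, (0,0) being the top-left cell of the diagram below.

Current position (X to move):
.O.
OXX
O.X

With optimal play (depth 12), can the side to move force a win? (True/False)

X winning at [.O./OXX/O.X]: True

p1 X@[.O./OXX/O.X]: (0,0)[XO./OXX/O.X]-1 (0,2)[.OX/OXX/O.X]+1* (2,1)[.O./OXX/OXX]-1
p2 O@[.OX/OXX/O.X] terminal -1; root [.O./OXX/O.X] d12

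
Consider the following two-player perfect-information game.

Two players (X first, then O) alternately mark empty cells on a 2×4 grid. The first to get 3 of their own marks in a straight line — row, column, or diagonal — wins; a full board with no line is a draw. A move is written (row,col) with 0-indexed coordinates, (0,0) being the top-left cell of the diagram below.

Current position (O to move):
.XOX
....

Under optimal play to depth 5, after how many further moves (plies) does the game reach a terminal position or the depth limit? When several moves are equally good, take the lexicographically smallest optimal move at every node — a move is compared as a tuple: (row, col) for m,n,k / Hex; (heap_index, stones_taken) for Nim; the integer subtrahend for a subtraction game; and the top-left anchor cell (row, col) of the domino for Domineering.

[.XOX/....] O move#1: (0,0):+0/OXOX/....*, (1,0):+0/.XOX/O..., (1,1):+0/.XOX/.O.., (1,2):+0/.XOX/..O., (1,3):+0/.XOX/...O
[OXOX/....] X move#2: (1,0):+0/OXOX/X...*, (1,1):+0/OXOX/.X.., (1,2):+0/OXOX/..X., (1,3):+0/OXOX/...X
[OXOX/X...] O move#3: (1,1):+0/OXOX/XO..*, (1,2):+0/OXOX/X.O., (1,3):+0/OXOX/X..O
[OXOX/XO..] X move#4: (1,2):+0/OXOX/XOX.*, (1,3):+0/OXOX/XO.X
[OXOX/XOX.] O move#5: (1,3):+0/OXOX/XOXO*
[OXOX/XOXO] end (terminal +0, X#6); searched .XOX/.... to 5

PV length from [.XOX/....]: 5 plies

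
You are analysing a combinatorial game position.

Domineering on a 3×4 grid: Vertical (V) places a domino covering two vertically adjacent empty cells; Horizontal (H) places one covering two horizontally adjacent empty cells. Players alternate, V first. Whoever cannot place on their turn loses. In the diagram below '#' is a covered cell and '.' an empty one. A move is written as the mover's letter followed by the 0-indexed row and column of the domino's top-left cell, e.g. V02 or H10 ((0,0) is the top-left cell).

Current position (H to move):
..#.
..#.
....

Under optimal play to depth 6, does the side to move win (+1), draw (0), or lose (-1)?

[..#./..#./....] H move#1: H00:-1/###./..#./...., H10:+1/..#./###./....*, H20:-1/..#./..#./##.., H21:-1/..#./..#./.##., H22:-1/..#./..#./..##
[..#./###./....] V move#2: V03:-1/..##/####/....*, V13:-1/..#./####/...#
[..##/####/....] H move#3: H00:+1/####/####/....*, H20:+1/..##/####/##.., H21:+1/..##/####/.##., H22:+1/..##/####/..##
[####/####/....] end (terminal -1, V#4); searched ..#./..#./.... to 6

value(..#./..#./...., H) = +1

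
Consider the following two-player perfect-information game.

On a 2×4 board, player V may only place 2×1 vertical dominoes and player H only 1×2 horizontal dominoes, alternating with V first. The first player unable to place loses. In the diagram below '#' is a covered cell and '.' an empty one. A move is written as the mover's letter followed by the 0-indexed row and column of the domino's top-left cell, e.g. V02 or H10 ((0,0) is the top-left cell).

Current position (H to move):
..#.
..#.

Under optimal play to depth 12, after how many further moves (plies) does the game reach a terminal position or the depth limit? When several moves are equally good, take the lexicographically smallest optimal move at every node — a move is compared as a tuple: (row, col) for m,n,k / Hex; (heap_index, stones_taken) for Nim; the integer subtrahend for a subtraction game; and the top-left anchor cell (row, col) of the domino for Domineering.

[..#./..#.] H move#1: H00:+1/###./..#.*, H10:+1/..#./###.
[###./..#.] V move#2: V03:-1/####/..##*
[####/..##] H move#3: H10:+1/####/####*
[####/####] end (terminal -1, V#4); searched ..#./..#. to 12

PV length from [..#./..#.]: 3 plies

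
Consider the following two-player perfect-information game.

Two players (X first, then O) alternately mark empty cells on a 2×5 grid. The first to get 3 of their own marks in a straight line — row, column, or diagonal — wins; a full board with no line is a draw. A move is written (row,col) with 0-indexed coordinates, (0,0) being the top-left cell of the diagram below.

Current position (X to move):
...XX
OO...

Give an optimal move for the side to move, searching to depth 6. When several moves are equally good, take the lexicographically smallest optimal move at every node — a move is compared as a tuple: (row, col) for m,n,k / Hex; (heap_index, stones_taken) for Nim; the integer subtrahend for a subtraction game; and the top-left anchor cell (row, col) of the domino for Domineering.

X's best at [...XX/OO...]: (0,2)

[...XX/OO...] X move#1: (0,0):-1/X..XX/OO..., (0,1):-1/.X.XX/OO..., (0,2):+1/..XXX/OO...*, (1,2):+0/...XX/OOX.., (1,3):-1/...XX/OO.X., (1,4):-1/...XX/OO..X
[..XXX/OO...] end (terminal -1, O#2); searched ...XX/OO... to 6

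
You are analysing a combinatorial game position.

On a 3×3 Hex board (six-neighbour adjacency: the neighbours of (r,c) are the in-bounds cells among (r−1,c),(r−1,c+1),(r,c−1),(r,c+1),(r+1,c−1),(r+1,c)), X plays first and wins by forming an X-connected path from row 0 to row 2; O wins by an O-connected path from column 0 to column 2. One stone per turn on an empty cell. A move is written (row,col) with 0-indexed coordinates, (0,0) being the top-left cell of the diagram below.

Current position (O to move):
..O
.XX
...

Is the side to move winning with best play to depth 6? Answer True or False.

O winning at [..O/.XX/...]: True

[..O/.XX/...] O move#1: (0,0):-1/O.O/.XX/..., (0,1):+1/.OO/.XX/...*, (1,0):-1/..O/OXX/..., (2,0):-1/..O/.XX/O.., (2,1):-1/..O/.XX/.O., (2,2):-1/..O/.XX/..O
[.OO/.XX/...] X move#2: (0,0):-1/XOO/.XX/...*, (1,0):-1/.OO/XXX/..., (2,0):-1/.OO/.XX/X.., (2,1):-1/.OO/.XX/.X., (2,2):-1/.OO/.XX/..X
[XOO/.XX/...] O move#3: (1,0):+1/XOO/OXX/...*, (2,0):-1/XOO/.XX/O.., (2,1):-1/XOO/.XX/.O., (2,2):-1/XOO/.XX/..O
[XOO/OXX/...] end (terminal -1, X#4); searched ..O/.XX/... to 6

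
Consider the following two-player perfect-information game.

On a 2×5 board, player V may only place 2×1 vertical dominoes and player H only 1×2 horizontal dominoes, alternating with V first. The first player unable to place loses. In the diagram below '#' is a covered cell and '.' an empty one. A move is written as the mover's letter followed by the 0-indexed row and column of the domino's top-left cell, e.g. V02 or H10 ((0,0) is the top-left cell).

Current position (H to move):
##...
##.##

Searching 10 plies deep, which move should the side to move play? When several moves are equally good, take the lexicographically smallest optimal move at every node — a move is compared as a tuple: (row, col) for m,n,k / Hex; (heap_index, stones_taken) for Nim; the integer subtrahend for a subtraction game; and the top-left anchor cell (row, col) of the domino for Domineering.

H's best at [##.../##.##]: H02

[##.../##.##] H move#1: H02:+1/####./##.##*, H03:-1/##.##/##.##
[####./##.##] end (terminal -1, V#2); searched ##.../##.## to 10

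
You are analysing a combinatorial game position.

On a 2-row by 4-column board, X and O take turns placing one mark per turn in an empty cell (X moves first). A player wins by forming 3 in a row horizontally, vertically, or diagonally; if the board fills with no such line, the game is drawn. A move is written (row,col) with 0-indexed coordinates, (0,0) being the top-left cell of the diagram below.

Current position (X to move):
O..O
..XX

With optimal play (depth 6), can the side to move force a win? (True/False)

X winning at [O..O/..XX]: True

[O..O/..XX] X move#1: (0,1):+0/OX.O/..XX, (0,2):+0/O.XO/..XX, (1,0):+0/O..O/X.XX, (1,1):+1/O..O/.XXX*
[O..O/.XXX] end (terminal -1, O#2); searched O..O/..XX to 6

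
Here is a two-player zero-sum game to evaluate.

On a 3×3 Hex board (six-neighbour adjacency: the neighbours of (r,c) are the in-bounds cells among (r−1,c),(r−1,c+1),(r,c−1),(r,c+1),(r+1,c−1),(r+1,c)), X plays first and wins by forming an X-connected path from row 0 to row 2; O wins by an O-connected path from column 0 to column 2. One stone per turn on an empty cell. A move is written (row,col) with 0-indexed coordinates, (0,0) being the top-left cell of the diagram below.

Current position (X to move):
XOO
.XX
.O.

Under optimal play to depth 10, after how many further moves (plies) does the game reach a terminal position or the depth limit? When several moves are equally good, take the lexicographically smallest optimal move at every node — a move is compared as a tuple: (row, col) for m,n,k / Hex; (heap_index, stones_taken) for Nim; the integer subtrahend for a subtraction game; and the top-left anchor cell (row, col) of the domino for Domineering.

[XOO/.XX/.O.] X move#1: (1,0):+1/XOO/XXX/.O.*, (2,0):-1/XOO/.XX/XO., (2,2):-1/XOO/.XX/.OX
[XOO/XXX/.O.] O move#2: (2,0):-1/XOO/XXX/OO.*, (2,2):-1/XOO/XXX/.OO
[XOO/XXX/OO.] X move#3: (2,2):+1/XOO/XXX/OOX*
[XOO/XXX/OOX] end (terminal -1, O#4); searched XOO/.XX/.O. to 10

PV length from [XOO/.XX/.O.]: 3 plies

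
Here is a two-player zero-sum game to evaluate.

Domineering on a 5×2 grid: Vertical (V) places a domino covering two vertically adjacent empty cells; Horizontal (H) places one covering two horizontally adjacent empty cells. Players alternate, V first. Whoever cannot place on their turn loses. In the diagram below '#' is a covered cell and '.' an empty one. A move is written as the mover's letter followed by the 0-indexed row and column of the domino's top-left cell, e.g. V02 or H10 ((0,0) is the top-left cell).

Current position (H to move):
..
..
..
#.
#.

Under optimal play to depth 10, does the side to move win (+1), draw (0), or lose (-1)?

value(../../../#./#., H) = +1

[../../../#./#.] H move#1: H00:-1/##/../../#./#., H10:+1/../##/../#./#.*, H20:-1/../../##/#./#.
[../##/../#./#.] V move#2: V21:-1/../##/.#/##/#.*, V31:-1/../##/../##/##
[../##/.#/##/#.] H move#3: H00:+1/##/##/.#/##/#.*
[##/##/.#/##/#.] end (terminal -1, V#4); searched ../../../#./#. to 10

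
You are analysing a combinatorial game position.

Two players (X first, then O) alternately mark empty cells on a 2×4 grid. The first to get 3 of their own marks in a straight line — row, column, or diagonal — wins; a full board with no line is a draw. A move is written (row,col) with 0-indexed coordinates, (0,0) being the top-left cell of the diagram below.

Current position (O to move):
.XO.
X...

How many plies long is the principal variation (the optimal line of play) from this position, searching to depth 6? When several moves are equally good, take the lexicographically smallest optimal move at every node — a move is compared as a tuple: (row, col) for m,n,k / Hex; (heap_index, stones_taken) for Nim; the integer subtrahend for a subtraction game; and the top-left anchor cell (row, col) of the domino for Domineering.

PV length from [.XO./X...]: 5 plies

[.XO./X...] O move#1: (0,0):+0/OXO./X...*, (0,3):+0/.XOO/X..., (1,1):+0/.XO./XO.., (1,2):+0/.XO./X.O., (1,3):+0/.XO./X..O
[OXO./X...] X move#2: (0,3):+0/OXOX/X...*, (1,1):+0/OXO./XX.., (1,2):+0/OXO./X.X., (1,3):+0/OXO./X..X
[OXOX/X...] O move#3: (1,1):+0/OXOX/XO..*, (1,2):+0/OXOX/X.O., (1,3):+0/OXOX/X..O
[OXOX/XO..] X move#4: (1,2):+0/OXOX/XOX.*, (1,3):+0/OXOX/XO.X
[OXOX/XOX.] O move#5: (1,3):+0/OXOX/XOXO*
[OXOX/XOXO] end (terminal +0, X#6); searched .XO./X... to 6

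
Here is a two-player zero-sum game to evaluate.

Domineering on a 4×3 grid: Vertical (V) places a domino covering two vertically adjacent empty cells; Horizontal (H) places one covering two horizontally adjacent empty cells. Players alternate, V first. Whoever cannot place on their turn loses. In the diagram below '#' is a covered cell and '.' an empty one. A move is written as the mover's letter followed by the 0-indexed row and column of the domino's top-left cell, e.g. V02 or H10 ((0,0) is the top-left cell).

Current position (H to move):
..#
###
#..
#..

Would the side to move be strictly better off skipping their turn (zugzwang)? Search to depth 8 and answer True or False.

[..#/###/#../#..] H move#1: H00:-1/###/###/#../#.., H21:+1/..#/###/###/#..*, H31:+1/..#/###/#../###
[..#/###/###/#..] end (terminal -1, V#2); searched ..#/###/#../#.. to 8
pass branch (V moves first from the same position):
  | [..#/###/#../#..] V move#1: V21:+1/..#/###/##./##.*, V22:+1/..#/###/#.#/#.#
  | [..#/###/##./##.] H move#2: H00:-1/###/###/##./##.*
  | [###/###/##./##.] V move#3: V22:+1/###/###/###/###*
  | [###/###/###/###] end (terminal -1, H#4); searched ..#/###/#../#.. to 8
H moving scores +1; H passing scores -1

zugzwang(..#/###/#../#.., H) = False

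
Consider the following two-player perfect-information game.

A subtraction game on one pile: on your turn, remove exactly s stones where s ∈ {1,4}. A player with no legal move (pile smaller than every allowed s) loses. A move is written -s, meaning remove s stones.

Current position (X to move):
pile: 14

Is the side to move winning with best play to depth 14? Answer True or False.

p1 X@[14]: -1[13]-1 -4[10]+1*
p2 O@[10]: -1[9]-1* -4[6]-1
p3 X@[9]: -1[8]-1 -4[5]+1*
p4 O@[5]: -1[4]-1* -4[1]-1
p5 X@[4]: -1[3]-1 -4[0]+1*
p6 O@[0] terminal -1; root [14] d14

X winning at [14]: True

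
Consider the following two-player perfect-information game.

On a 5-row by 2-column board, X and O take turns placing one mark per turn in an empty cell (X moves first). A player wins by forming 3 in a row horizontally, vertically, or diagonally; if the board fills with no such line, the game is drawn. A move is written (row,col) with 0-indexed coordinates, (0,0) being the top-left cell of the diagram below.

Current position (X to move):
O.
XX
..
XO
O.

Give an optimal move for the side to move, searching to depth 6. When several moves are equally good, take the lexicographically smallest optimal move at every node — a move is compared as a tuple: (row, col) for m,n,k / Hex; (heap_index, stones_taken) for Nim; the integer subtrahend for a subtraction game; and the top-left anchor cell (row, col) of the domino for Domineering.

[O./XX/../XO/O.] X move#1: (0,1):+1/OX/XX/../XO/O.*, (2,0):+1/O./XX/X./XO/O., (2,1):+1/O./XX/.X/XO/O., (4,1):+0/O./XX/../XO/OX
[OX/XX/../XO/O.] O move#2: (2,0):-1/OX/XX/O./XO/O.*, (2,1):-1/OX/XX/.O/XO/O., (4,1):-1/OX/XX/../XO/OO
[OX/XX/O./XO/O.] X move#3: (2,1):+1/OX/XX/OX/XO/O.*, (4,1):+0/OX/XX/O./XO/OX
[OX/XX/OX/XO/O.] end (terminal -1, O#4); searched O./XX/../XO/O. to 6

X's best at [O./XX/../XO/O.]: (0,1)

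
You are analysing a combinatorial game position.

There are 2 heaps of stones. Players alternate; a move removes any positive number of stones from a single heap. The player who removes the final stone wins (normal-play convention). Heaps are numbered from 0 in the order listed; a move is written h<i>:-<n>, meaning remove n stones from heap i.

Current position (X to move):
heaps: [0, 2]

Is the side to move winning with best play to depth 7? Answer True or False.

ply 1, X at (0,2) | h1:-1=-1→(0,1); h1:-2=+1→(0,0)*
ply 2: (0,0) is terminal -1 (O); from (0,2) depth 7

X winning at [(0,2)]: True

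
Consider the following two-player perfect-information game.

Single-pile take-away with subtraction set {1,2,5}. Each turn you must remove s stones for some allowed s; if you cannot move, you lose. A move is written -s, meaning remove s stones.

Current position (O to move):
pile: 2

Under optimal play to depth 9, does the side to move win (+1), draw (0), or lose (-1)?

p1 O@[2]: -1[1]-1 -2[0]+1*
p2 X@[0] terminal -1; root [2] d9

value(2, O) = +1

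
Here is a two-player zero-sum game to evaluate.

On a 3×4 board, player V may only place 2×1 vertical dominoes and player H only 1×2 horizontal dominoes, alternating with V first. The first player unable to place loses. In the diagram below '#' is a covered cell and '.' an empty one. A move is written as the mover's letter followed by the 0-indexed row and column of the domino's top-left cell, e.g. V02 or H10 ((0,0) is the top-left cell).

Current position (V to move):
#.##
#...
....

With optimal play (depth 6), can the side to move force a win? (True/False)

ply 1, V at #.##/#.../.... | V01=-1→####/##../....; V11=-1→#.##/##../.#..; V12=+1→#.##/#.#./..#.*; V13=-1→#.##/#..#/...#
ply 2, H at #.##/#.#./..#. | H20=-1→#.##/#.#./###.*
ply 3, V at #.##/#.#./###. | V01=+1→####/###./###.*; V13=+1→#.##/#.##/####
ply 4: ####/###./###. is terminal -1 (H); from #.##/#.../.... depth 6

V winning at [#.##/#.../....]: True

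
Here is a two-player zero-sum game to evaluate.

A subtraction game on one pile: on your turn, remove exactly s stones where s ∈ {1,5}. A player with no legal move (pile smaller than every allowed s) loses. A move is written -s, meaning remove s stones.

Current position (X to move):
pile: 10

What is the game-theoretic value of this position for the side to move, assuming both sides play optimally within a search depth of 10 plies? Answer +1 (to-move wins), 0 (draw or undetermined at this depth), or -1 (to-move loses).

[10] X move#1: -1:-1/9*, -5:-1/5
[9] O move#2: -1:+1/8*, -5:+1/4
[8] X move#3: -1:-1/7*, -5:-1/3
[7] O move#4: -1:+1/6*, -5:+1/2
[6] X move#5: -1:-1/5*, -5:-1/1
[5] O move#6: -1:+1/4*, -5:+1/0
[4] X move#7: -1:-1/3*
[3] O move#8: -1:+1/2*
[2] X move#9: -1:-1/1*
[1] O move#10: -1:+1/0*
[0] end (terminal -1, X#11); searched 10 to 10

value(10, X) = -1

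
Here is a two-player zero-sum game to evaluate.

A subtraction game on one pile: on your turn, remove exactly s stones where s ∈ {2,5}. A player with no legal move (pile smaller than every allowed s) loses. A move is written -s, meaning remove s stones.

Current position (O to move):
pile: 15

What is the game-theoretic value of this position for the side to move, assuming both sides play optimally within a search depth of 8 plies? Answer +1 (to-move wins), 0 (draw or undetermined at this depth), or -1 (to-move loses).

value(15, O) = -1

p1 O@[15]: -2[13]-1* -5[10]-1
p2 X@[13]: -2[11]+1* -5[8]+1
p3 O@[11]: -2[9]-1* -5[6]-1
p4 X@[9]: -2[7]+1* -5[4]+1
p5 O@[7]: -2[5]-1* -5[2]-1
p6 X@[5]: -2[3]-1 -5[0]+1*
p7 O@[0] terminal -1; root [15] d8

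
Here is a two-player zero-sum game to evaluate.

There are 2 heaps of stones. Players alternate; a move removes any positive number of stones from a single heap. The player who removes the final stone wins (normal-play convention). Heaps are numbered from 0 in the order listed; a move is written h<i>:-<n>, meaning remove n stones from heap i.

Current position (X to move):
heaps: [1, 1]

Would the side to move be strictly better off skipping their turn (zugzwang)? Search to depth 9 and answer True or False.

[(1,1)] X move#1: h0:-1:-1/(0,1)*, h1:-1:-1/(1,0)
[(0,1)] O move#2: h1:-1:+1/(0,0)*
[(0,0)] end (terminal -1, X#3); searched (1,1) to 9
pass branch (O moves first from the same position):
  | [(1,1)] O move#1: h0:-1:-1/(0,1)*, h1:-1:-1/(1,0)
  | [(0,1)] X move#2: h1:-1:+1/(0,0)*
  | [(0,0)] end (terminal -1, O#3); searched (1,1) to 9
X moving scores -1; X passing scores +1

zugzwang((1,1), X) = True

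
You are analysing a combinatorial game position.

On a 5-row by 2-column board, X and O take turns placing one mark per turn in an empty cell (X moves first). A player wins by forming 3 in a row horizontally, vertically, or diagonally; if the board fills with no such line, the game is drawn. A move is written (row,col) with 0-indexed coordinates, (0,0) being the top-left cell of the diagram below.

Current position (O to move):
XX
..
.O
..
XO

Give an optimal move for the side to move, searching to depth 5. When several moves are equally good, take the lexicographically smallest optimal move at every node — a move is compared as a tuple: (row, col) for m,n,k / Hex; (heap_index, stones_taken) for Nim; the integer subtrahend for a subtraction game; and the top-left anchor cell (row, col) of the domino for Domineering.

O's best at [XX/../.O/../XO]: (3,1)

ply 1, O at XX/../.O/../XO | (1,0)=+0→XX/O./.O/../XO; (1,1)=+0→XX/.O/.O/../XO; (2,0)=+0→XX/../OO/../XO; (3,0)=+0→XX/../.O/O./XO; (3,1)=+1→XX/../.O/.O/XO*
ply 2: XX/../.O/.O/XO is terminal -1 (X); from XX/../.O/../XO depth 5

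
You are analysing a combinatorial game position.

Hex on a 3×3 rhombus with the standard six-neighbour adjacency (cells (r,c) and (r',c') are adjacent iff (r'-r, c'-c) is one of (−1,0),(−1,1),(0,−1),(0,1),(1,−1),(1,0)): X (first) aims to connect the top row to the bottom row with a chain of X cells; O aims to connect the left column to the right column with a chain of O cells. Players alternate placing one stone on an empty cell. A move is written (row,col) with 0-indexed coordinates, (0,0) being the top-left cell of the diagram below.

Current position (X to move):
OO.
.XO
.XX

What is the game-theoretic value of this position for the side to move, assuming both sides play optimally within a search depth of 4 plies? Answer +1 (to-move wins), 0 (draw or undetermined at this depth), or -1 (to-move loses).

value(OO./.XO/.XX, X) = +1

[OO./.XO/.XX] X move#1: (0,2):+1/OOX/.XO/.XX*, (1,0):-1/OO./XXO/.XX, (2,0):-1/OO./.XO/XXX
[OOX/.XO/.XX] end (terminal -1, O#2); searched OO./.XO/.XX to 4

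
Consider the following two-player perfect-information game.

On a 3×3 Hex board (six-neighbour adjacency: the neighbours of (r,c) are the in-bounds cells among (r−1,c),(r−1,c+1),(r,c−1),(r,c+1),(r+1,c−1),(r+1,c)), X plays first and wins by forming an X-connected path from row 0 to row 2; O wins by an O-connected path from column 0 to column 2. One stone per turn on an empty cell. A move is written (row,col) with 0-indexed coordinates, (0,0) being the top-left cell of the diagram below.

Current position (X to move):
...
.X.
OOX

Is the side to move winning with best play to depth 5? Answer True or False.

X winning at [.../.X./OOX]: True

ply 1, X at .../.X./OOX | (0,0)=-1→X../.X./OOX; (0,1)=-1→.X./.X./OOX; (0,2)=-1→..X/.X./OOX; (1,0)=-1→.../XX./OOX; (1,2)=+1→.../.XX/OOX*
ply 2, O at .../.XX/OOX | (0,0)=-1→O../.XX/OOX*; (0,1)=-1→.O./.XX/OOX; (0,2)=-1→..O/.XX/OOX; (1,0)=-1→.../OXX/OOX
ply 3, X at O../.XX/OOX | (0,1)=+1→OX./.XX/OOX*; (0,2)=+1→O.X/.XX/OOX; (1,0)=+1→O../XXX/OOX
ply 4: OX./.XX/OOX is terminal -1 (O); from .../.X./OOX depth 5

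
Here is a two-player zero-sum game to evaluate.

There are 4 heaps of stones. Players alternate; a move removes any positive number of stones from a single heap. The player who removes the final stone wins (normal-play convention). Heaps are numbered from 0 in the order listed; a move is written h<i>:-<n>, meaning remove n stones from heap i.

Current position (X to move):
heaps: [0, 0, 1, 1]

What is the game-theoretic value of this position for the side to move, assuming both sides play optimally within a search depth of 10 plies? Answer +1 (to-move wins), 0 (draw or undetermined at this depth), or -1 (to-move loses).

value((0,0,1,1), X) = -1

p1 X@[(0,0,1,1)]: h2:-1[(0,0,0,1)]-1* h3:-1[(0,0,1,0)]-1
p2 O@[(0,0,0,1)]: h3:-1[(0,0,0,0)]+1*
p3 X@[(0,0,0,0)] terminal -1; root [(0,0,1,1)] d10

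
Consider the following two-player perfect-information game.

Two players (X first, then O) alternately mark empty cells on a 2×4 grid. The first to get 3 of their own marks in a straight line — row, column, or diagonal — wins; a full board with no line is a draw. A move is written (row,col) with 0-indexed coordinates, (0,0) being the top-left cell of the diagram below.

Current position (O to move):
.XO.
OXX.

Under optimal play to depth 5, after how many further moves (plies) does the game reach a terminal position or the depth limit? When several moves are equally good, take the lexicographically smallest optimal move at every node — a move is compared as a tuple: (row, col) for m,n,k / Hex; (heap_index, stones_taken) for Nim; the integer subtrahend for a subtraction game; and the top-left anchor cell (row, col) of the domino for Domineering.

[.XO./OXX.] O move#1: (0,0):-1/OXO./OXX., (0,3):-1/.XOO/OXX., (1,3):+0/.XO./OXXO*
[.XO./OXXO] X move#2: (0,0):+0/XXO./OXXO*, (0,3):+0/.XOX/OXXO
[XXO./OXXO] O move#3: (0,3):+0/XXOO/OXXO*
[XXOO/OXXO] end (terminal +0, X#4); searched .XO./OXX. to 5

PV length from [.XO./OXX.]: 3 plies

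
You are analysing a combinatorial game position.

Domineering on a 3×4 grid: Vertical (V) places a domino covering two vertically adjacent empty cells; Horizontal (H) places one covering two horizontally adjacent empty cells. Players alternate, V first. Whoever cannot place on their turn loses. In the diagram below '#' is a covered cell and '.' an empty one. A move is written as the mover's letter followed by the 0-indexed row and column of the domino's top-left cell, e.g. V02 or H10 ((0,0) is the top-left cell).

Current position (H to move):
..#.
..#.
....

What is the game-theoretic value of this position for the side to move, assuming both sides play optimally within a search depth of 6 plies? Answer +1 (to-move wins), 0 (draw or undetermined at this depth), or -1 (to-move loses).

p1 H@[..#./..#./....]: H00[###./..#./....]-1 H10[..#./###./....]+1* H20[..#./..#./##..]-1 H21[..#./..#./.##.]-1 H22[..#./..#./..##]-1
p2 V@[..#./###./....]: V03[..##/####/....]-1* V13[..#./####/...#]-1
p3 H@[..##/####/....]: H00[####/####/....]+1* H20[..##/####/##..]+1 H21[..##/####/.##.]+1 H22[..##/####/..##]+1
p4 V@[####/####/....] terminal -1; root [..#./..#./....] d6

value(..#./..#./...., H) = +1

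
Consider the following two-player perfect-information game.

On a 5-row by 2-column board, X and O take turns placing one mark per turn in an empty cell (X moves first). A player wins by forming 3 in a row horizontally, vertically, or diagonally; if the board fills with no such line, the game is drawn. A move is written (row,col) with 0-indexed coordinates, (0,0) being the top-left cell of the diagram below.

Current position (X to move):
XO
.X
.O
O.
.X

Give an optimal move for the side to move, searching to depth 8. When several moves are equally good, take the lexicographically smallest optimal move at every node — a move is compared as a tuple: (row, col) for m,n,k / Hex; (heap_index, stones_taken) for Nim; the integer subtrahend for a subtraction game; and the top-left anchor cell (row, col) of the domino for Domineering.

ply 1, X at XO/.X/.O/O./.X | (1,0)=+0→XO/XX/.O/O./.X*; (2,0)=+0→XO/.X/XO/O./.X; (3,1)=-1→XO/.X/.O/OX/.X; (4,0)=+0→XO/.X/.O/O./XX
ply 2, O at XO/XX/.O/O./.X | (2,0)=+0→XO/XX/OO/O./.X*; (3,1)=-1→XO/XX/.O/OO/.X; (4,0)=-1→XO/XX/.O/O./OX
ply 3, X at XO/XX/OO/O./.X | (3,1)=-1→XO/XX/OO/OX/.X; (4,0)=+0→XO/XX/OO/O./XX*
ply 4, O at XO/XX/OO/O./XX | (3,1)=+0→XO/XX/OO/OO/XX*
ply 5: XO/XX/OO/OO/XX is terminal +0 (X); from XO/.X/.O/O./.X depth 8

X's best at [XO/.X/.O/O./.X]: (1,0)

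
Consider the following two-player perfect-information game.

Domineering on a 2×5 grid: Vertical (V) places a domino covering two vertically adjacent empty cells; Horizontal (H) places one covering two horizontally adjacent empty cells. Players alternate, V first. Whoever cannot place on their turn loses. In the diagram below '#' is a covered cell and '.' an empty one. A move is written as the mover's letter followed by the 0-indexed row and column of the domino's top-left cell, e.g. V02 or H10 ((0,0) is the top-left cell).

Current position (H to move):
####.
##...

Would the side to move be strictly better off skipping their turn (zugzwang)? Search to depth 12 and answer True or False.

zugzwang(####./##..., H) = False

p1 H@[####./##...]: H12[####./####.]-1 H13[####./##.##]+1*
p2 V@[####./##.##] terminal -1; root [####./##...] d12
if H skipped the turn, V would face:
~ p1 V@[####./##...]: V04[#####/##..#]-1*
~ p2 H@[#####/##..#]: H12[#####/#####]+1*
~ p3 V@[#####/#####] terminal -1; root [####./##...] d12
compare (H): move=+1 vs pass=+1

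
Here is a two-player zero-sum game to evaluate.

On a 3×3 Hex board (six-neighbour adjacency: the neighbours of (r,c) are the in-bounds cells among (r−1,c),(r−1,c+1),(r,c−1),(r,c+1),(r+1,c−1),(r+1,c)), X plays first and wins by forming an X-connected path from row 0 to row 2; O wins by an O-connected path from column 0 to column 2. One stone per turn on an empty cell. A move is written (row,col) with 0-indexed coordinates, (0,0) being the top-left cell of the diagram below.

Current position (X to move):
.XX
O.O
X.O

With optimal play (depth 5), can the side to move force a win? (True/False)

[.XX/O.O/X.O] X move#1: (0,0):-1/XXX/O.O/X.O, (1,1):+1/.XX/OXO/X.O*, (2,1):-1/.XX/O.O/XXO
[.XX/OXO/X.O] end (terminal -1, O#2); searched .XX/O.O/X.O to 5

X winning at [.XX/O.O/X.O]: True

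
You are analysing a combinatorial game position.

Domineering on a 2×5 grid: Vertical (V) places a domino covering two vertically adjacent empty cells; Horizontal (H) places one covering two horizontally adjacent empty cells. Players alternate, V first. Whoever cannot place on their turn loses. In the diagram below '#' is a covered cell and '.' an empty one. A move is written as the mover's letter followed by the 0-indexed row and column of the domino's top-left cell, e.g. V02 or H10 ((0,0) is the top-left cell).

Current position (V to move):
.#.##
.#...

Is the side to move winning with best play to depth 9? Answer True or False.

V winning at [.#.##/.#...]: True

[.#.##/.#...] V move#1: V00:-1/##.##/##..., V02:+1/.####/.##..*
[.####/.##..] H move#2: H13:-1/.####/.####*
[.####/.####] V move#3: V00:+1/#####/#####*
[#####/#####] end (terminal -1, H#4); searched .#.##/.#... to 9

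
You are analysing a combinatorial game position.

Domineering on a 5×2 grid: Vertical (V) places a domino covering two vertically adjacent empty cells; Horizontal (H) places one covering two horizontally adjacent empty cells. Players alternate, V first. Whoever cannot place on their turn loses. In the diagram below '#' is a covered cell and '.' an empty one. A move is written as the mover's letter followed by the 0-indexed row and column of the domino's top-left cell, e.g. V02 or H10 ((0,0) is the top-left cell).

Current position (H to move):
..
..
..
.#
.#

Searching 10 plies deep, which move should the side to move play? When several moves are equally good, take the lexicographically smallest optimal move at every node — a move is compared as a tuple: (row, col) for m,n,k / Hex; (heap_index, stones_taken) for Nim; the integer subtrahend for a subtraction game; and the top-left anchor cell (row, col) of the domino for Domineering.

p1 H@[../../../.#/.#]: H00[##/../../.#/.#]-1 H10[../##/../.#/.#]+1* H20[../../##/.#/.#]-1
p2 V@[../##/../.#/.#]: V20[../##/#./##/.#]-1* V30[../##/../##/##]-1
p3 H@[../##/#./##/.#]: H00[##/##/#./##/.#]+1*
p4 V@[##/##/#./##/.#] terminal -1; root [../../../.#/.#] d10

H's best at [../../../.#/.#]: H10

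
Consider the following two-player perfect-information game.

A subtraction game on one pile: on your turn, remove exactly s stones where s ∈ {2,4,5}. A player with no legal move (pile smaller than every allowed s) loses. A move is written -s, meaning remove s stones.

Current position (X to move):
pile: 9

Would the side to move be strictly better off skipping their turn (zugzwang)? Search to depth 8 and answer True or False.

p1 X@[9]: -2[7]+1* -4[5]-1 -5[4]-1
p2 O@[7]: -2[5]-1* -4[3]-1 -5[2]-1
p3 X@[5]: -2[3]-1 -4[1]+1* -5[0]+1
p4 O@[1] terminal -1; root [9] d8
if X skipped the turn, O would face:
~ p1 O@[9]: -2[7]+1* -4[5]-1 -5[4]-1
~ p2 X@[7]: -2[5]-1* -4[3]-1 -5[2]-1
~ p3 O@[5]: -2[3]-1 -4[1]+1* -5[0]+1
~ p4 X@[1] terminal -1; root [9] d8
compare (X): move=+1 vs pass=-1

zugzwang(9, X) = False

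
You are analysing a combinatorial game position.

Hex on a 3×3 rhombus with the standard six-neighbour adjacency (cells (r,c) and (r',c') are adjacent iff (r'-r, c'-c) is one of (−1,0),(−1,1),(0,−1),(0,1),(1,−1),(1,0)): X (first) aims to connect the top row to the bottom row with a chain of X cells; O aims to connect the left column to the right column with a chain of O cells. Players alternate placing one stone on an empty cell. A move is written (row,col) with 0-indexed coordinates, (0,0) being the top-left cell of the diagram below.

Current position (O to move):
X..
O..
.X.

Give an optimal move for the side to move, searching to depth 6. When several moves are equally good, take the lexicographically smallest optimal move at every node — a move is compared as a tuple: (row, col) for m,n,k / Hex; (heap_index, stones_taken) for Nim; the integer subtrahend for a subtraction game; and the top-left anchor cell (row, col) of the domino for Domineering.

O's best at [X../O../.X.]: (0,2)

[X../O../.X.] O move#1: (0,1):-1/XO./O../.X., (0,2):+1/X.O/O../.X.*, (1,1):+1/X../OO./.X., (1,2):-1/X../O.O/.X., (2,0):-1/X../O../OX., (2,2):-1/X../O../.XO
[X.O/O../.X.] X move#2: (0,1):-1/XXO/O../.X.*, (1,1):-1/X.O/OX./.X., (1,2):-1/X.O/O.X/.X., (2,0):-1/X.O/O../XX., (2,2):-1/X.O/O../.XX
[XXO/O../.X.] O move#3: (1,1):+1/XXO/OO./.X.*, (1,2):-1/XXO/O.O/.X., (2,0):-1/XXO/O../OX., (2,2):-1/XXO/O../.XO
[XXO/OO./.X.] end (terminal -1, X#4); searched X../O../.X. to 6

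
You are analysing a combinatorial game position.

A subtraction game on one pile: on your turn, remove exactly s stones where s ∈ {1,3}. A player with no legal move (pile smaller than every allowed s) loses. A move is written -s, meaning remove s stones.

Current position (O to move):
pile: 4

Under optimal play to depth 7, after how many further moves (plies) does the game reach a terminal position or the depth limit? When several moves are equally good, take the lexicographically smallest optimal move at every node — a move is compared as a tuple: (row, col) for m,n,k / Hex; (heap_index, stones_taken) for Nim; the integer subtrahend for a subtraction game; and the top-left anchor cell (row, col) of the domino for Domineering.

p1 O@[4]: -1[3]-1* -3[1]-1
p2 X@[3]: -1[2]+1* -3[0]+1
p3 O@[2]: -1[1]-1*
p4 X@[1]: -1[0]+1*
p5 O@[0] terminal -1; root [4] d7

PV length from [4]: 4 plies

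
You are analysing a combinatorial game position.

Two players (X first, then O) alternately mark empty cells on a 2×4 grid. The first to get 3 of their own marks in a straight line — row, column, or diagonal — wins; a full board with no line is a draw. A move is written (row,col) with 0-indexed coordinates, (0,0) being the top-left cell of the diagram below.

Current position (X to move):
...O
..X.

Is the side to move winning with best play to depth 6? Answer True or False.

X winning at [...O/..X.]: True

ply 1, X at ...O/..X. | (0,0)=+0→X..O/..X.; (0,1)=+0→.X.O/..X.; (0,2)=+0→..XO/..X.; (1,0)=+0→...O/X.X.; (1,1)=+1→...O/.XX.*; (1,3)=+0→...O/..XX
ply 2, O at ...O/.XX. | (0,0)=-1→O..O/.XX.*; (0,1)=-1→.O.O/.XX.; (0,2)=-1→..OO/.XX.; (1,0)=-1→...O/OXX.; (1,3)=-1→...O/.XXO
ply 3, X at O..O/.XX. | (0,1)=+1→OX.O/.XX.*; (0,2)=+1→O.XO/.XX.; (1,0)=+1→O..O/XXX.; (1,3)=+1→O..O/.XXX
ply 4, O at OX.O/.XX. | (0,2)=-1→OXOO/.XX.*; (1,0)=-1→OX.O/OXX.; (1,3)=-1→OX.O/.XXO
ply 5, X at OXOO/.XX. | (1,0)=+1→OXOO/XXX.*; (1,3)=+1→OXOO/.XXX
ply 6: OXOO/XXX. is terminal -1 (O); from ...O/..X. depth 6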